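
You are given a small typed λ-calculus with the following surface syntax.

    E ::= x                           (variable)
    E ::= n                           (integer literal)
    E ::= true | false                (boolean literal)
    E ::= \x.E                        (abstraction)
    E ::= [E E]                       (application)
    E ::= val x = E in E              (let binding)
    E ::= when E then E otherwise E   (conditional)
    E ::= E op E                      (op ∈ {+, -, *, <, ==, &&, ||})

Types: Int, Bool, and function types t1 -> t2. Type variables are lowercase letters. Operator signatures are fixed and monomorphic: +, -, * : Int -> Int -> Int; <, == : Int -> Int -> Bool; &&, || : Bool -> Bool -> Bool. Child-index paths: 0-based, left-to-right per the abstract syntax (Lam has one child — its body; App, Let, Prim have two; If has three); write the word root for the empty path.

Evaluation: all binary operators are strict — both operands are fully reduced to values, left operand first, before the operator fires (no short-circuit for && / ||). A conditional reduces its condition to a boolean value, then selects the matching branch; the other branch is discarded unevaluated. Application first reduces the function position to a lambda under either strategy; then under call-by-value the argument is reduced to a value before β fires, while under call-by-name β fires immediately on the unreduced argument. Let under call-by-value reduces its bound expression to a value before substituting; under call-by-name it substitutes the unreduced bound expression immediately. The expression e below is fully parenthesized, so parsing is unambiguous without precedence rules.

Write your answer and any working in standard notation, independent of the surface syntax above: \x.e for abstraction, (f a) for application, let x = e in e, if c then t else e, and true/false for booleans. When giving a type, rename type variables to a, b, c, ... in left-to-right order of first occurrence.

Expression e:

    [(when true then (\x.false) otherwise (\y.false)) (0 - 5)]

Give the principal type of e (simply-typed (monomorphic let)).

Answer: Bool

Trace:
  unify Bool ~ Bool
\x._ : a -> Bool
\y._ : b -> Bool
  unify a -> Bool ~ b -> Bool
  unify a ~ b
  unify Bool ~ Bool
  unify Int ~ Int
  unify Int ~ Int
  unify b -> Bool ~ Int -> c
  unify b ~ Int
  unify Bool ~ c
_ _ : Bool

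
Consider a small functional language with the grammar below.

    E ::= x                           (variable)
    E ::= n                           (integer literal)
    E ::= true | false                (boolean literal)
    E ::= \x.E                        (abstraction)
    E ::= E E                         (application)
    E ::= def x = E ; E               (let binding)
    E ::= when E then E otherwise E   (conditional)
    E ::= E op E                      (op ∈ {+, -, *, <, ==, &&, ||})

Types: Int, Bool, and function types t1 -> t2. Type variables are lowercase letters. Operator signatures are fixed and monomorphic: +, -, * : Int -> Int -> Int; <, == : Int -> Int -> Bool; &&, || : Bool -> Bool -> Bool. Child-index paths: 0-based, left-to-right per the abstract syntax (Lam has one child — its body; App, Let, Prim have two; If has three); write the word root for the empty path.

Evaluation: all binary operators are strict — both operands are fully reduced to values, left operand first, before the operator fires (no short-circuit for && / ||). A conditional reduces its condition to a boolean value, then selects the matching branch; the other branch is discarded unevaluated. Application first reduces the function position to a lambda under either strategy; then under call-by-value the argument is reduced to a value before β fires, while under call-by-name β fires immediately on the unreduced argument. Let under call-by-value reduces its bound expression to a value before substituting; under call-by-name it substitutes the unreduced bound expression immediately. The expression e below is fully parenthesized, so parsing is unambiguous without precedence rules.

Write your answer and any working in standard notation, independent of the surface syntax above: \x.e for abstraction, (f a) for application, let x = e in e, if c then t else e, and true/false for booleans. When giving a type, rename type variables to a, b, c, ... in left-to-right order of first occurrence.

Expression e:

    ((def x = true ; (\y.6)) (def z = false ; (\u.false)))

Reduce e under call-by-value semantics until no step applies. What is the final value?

Working:
step 0: ((let x = true in (\y.6)) (let z = false in (\u.false)))
step 1: [let@0] ((\y.6) (let z = false in (\u.false)))
step 2: [let@1] ((\y.6) (\u.false))
step 3: [beta@root] 6

Answer: 6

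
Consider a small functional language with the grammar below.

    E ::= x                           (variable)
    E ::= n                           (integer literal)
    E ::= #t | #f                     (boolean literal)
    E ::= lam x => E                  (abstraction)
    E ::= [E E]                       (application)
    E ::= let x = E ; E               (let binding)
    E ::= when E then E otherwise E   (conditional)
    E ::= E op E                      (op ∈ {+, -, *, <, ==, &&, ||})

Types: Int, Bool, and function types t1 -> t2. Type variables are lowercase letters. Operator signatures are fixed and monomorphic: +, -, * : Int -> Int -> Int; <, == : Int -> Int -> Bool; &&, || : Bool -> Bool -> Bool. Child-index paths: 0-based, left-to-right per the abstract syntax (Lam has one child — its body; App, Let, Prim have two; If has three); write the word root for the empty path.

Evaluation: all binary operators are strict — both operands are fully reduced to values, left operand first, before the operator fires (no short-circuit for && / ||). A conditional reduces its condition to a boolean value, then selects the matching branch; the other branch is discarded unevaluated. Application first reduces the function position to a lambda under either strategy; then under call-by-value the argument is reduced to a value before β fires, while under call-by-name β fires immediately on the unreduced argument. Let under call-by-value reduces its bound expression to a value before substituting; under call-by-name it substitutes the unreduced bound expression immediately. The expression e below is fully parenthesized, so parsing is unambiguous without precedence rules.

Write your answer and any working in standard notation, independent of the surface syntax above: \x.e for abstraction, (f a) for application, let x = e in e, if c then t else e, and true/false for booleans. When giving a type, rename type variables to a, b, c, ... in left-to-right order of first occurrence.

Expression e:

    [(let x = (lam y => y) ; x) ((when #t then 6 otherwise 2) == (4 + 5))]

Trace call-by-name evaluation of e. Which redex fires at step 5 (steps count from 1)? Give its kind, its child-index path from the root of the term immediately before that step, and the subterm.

Answer: delta at root : (6 == 9)

Derivation:
step 0: ((let x = (\y.y) in x) ((if true then 6 else 2) == (4 + 5)))
step 1: [let@0] ((\y.y) ((if true then 6 else 2) == (4 + 5)))
step 2: [beta@root] ((if true then 6 else 2) == (4 + 5))
step 3: [if@0] (6 == (4 + 5))
step 4: [delta@1] (6 == 9)
step 5: [delta@root] false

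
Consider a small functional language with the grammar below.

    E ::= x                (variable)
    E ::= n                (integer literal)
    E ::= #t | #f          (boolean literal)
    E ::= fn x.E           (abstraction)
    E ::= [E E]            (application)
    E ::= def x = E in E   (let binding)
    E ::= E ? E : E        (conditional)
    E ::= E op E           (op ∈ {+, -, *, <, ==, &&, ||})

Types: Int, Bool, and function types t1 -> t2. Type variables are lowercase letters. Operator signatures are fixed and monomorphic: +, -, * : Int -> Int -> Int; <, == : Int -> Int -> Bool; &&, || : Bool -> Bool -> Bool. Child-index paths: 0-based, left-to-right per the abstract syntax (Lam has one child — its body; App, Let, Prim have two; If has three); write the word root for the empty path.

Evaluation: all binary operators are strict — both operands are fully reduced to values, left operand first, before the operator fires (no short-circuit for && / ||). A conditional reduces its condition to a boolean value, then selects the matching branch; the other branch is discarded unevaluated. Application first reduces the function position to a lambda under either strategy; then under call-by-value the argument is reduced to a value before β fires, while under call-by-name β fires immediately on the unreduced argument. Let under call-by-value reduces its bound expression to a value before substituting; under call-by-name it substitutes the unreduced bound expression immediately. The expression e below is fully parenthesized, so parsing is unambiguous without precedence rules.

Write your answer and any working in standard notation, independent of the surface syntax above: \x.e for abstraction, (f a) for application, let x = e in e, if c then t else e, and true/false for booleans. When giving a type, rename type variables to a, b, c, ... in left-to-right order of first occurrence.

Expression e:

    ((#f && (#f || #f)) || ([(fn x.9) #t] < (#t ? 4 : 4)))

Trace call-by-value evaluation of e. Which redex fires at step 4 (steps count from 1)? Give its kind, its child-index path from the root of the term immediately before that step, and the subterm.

Derivation:
step 0: ((false && (false || false)) || (((\x.9) true) < (if true then 4 else 4)))
step 1: [delta@0.1] ((false && false) || (((\x.9) true) < (if true then 4 else 4)))
step 2: [delta@0] (false || (((\x.9) true) < (if true then 4 else 4)))
step 3: [beta@1.0] (false || (9 < (if true then 4 else 4)))
step 4: [if@1.1] (false || (9 < 4))

Answer: if at 1.1 : (if true then 4 else 4)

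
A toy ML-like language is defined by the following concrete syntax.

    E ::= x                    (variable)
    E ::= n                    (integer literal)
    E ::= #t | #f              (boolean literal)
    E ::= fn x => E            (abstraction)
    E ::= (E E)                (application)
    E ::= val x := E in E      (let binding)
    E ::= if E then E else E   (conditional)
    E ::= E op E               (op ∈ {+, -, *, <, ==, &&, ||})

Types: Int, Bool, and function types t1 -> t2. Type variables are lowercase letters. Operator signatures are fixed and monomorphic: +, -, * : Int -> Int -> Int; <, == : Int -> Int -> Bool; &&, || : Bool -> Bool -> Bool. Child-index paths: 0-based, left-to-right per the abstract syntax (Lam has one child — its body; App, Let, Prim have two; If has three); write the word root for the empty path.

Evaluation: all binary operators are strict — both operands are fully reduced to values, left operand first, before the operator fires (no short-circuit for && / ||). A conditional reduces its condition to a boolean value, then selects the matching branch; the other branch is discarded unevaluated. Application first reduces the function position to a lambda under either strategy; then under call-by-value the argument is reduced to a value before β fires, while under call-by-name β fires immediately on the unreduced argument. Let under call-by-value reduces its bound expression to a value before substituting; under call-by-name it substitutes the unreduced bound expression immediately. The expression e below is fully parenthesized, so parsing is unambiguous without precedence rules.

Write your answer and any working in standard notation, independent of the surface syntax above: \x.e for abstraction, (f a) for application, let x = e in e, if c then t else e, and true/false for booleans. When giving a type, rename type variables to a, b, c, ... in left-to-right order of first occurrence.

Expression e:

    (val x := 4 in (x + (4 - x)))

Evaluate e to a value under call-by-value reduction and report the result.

Answer: 4

Trace:
step 0: (let x = 4 in (x + (4 - x)))
step 1: [let@root] (4 + (4 - 4))
step 2: [delta@1] (4 + 0)
step 3: [delta@root] 4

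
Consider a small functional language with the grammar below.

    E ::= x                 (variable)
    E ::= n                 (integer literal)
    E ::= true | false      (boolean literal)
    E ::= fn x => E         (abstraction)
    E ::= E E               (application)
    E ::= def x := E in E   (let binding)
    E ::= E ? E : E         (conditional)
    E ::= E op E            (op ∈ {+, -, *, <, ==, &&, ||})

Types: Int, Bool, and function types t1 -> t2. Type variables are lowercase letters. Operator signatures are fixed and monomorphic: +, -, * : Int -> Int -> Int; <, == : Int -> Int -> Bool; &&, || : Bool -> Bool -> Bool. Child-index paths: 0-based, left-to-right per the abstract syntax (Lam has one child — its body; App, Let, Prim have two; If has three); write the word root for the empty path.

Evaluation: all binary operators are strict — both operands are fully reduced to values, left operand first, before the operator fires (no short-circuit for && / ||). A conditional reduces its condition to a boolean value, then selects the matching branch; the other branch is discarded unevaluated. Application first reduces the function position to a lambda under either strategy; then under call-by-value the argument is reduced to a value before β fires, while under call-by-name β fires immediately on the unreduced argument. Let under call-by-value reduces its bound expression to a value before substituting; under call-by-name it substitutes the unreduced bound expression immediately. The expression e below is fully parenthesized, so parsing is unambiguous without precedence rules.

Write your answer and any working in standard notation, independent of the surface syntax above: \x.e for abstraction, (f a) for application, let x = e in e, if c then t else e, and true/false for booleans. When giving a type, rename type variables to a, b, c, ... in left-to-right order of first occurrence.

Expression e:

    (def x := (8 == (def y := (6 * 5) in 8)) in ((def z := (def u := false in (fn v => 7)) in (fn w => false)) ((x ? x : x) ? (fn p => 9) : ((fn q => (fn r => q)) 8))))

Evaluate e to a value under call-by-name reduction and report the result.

Trace:
step 0: (let x = (8 == (let y = (6 * 5) in 8)) in ((let z = (let u = false in (\v.7)) in (\w.false)) (if (if x then x else x) then (\p.9) else ((\q.(\r.q)) 8))))
step 1: [let@root] ((let z = (let u = false in (\v.7)) in (\w.false)) (if (if (8 == (let y = (6 * 5) in 8)) then (8 == (let y = (6 * 5) in 8)) else (8 == (let y = (6 * 5) in 8))) then (\p.9) else ((\q.(\r.q)) 8)))
step 2: [let@0] ((\w.false) (if (if (8 == (let y = (6 * 5) in 8)) then (8 == (let y = (6 * 5) in 8)) else (8 == (let y = (6 * 5) in 8))) then (\p.9) else ((\q.(\r.q)) 8)))
step 3: [beta@root] false

Answer: false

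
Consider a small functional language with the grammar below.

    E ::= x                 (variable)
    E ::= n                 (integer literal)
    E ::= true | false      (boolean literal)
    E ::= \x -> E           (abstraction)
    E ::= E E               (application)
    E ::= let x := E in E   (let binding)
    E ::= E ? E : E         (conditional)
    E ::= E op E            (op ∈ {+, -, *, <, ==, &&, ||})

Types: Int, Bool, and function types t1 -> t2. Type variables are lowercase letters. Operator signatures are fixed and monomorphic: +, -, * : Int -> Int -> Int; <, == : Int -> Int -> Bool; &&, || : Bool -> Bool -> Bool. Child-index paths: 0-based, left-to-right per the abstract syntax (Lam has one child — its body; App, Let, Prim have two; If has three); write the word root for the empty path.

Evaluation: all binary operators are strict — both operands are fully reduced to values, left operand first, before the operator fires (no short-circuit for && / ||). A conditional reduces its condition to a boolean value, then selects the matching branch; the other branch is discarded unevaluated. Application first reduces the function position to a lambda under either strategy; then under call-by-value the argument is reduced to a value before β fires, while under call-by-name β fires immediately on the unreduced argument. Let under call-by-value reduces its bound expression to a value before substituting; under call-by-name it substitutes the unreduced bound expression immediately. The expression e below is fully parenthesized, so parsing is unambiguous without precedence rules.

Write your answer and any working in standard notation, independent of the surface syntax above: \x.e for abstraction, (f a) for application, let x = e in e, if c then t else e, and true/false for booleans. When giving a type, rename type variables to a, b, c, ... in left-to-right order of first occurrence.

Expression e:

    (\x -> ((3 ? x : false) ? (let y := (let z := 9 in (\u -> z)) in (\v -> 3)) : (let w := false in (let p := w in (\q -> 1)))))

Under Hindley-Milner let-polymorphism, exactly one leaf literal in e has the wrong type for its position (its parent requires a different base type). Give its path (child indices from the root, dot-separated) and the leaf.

Answer: 0.0.0 : 3

Working:
  unify Int ~ Bool
  FAIL: mismatch Int ~ Bool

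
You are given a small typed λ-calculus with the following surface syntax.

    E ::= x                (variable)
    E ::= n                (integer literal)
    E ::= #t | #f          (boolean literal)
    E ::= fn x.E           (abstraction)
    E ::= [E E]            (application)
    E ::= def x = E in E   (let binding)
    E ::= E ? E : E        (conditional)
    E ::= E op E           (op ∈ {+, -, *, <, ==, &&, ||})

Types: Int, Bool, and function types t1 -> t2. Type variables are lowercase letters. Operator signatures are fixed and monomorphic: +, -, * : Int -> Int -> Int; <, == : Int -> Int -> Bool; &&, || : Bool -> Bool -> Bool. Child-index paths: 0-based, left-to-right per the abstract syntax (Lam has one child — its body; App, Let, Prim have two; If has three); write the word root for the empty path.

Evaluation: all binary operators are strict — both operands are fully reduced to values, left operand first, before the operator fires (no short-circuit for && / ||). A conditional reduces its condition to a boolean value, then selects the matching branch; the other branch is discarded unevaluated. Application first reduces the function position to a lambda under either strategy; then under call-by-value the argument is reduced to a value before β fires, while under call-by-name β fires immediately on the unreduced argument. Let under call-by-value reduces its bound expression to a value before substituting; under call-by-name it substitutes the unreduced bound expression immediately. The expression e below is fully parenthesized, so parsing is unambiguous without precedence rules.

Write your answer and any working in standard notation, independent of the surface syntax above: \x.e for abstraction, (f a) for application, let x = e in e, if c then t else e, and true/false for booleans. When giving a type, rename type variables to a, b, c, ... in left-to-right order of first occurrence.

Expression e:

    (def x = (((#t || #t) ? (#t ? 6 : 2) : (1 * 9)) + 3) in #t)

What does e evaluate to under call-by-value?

Answer: true

Working:
step 0: (let x = ((if (true || true) then (if true then 6 else 2) else (1 * 9)) + 3) in true)
step 1: [delta@0.0.0] (let x = ((if true then (if true then 6 else 2) else (1 * 9)) + 3) in true)
step 2: [if@0.0] (let x = ((if true then 6 else 2) + 3) in true)
step 3: [if@0.0] (let x = (6 + 3) in true)
step 4: [delta@0] (let x = 9 in true)
step 5: [let@root] true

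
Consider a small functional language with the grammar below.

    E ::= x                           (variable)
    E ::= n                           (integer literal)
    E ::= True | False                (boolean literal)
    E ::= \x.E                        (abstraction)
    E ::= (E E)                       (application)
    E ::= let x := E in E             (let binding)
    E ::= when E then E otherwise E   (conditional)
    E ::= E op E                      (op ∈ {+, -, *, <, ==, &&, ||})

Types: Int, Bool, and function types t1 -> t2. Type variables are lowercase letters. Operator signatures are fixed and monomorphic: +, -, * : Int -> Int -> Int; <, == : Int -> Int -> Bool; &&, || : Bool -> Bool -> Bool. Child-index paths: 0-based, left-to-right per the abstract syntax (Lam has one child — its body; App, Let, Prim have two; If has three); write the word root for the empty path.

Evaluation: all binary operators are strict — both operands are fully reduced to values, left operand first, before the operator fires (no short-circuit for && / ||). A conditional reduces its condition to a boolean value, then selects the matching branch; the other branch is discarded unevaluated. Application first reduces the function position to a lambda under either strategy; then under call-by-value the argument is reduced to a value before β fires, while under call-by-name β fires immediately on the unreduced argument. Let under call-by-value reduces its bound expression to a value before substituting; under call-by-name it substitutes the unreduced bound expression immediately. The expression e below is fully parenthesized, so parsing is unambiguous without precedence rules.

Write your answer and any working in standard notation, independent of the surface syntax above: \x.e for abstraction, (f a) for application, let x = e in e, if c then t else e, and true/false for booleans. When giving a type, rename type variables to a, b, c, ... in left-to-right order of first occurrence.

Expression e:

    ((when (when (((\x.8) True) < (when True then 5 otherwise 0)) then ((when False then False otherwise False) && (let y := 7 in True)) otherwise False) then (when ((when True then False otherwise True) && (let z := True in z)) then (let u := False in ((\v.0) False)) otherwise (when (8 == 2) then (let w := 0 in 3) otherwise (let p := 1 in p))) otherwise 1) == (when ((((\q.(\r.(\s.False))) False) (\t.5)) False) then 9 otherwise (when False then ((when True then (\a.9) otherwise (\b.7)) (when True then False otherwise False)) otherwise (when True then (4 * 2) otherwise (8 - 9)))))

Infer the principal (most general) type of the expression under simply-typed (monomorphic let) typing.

Working:
\x._ : a -> Int
  unify a -> Int ~ Bool -> b
  unify a ~ Bool
  unify Int ~ b
_ _ : Int
  unify Int ~ Int
  unify Bool ~ Bool
  unify Int ~ Int
  unify Int ~ Int
  unify Bool ~ Bool
  unify Bool ~ Bool
  unify Bool ~ Bool
  unify Bool ~ Bool
let y : Int
  unify Bool ~ Bool
  unify Bool ~ Bool
  unify Bool ~ Bool
  unify Bool ~ Bool
  unify Bool ~ Bool
  unify Bool ~ Bool
let z : Bool
z : Bool
  unify Bool ~ Bool
  unify Bool ~ Bool
let u : Bool
\v._ : c -> Int
  unify c -> Int ~ Bool -> d
  unify c ~ Bool
  unify Int ~ d
_ _ : Int
  unify Int ~ Int
  unify Int ~ Int
  unify Bool ~ Bool
let w : Int
let p : Int
p : Int
  unify Int ~ Int
  unify Int ~ Int
  unify Int ~ Int
  unify Int ~ Int
\s._ : g -> Bool
\r._ : f -> g -> Bool
\q._ : e -> f -> g -> Bool
  unify e -> f -> g -> Bool ~ Bool -> h
  unify e ~ Bool
  unify f -> g -> Bool ~ h
_ _ : f -> g -> Bool
\t._ : i -> Int
  unify f -> g -> Bool ~ (i -> Int) -> j
  unify f ~ i -> Int
  unify g -> Bool ~ j
_ _ : g -> Bool
  unify g -> Bool ~ Bool -> k
  unify g ~ Bool
  unify Bool ~ k
_ _ : Bool
  unify Bool ~ Bool
  unify Bool ~ Bool
  unify Bool ~ Bool
\a._ : l -> Int
\b._ : m -> Int
  unify l -> Int ~ m -> Int
  unify l ~ m
  unify Int ~ Int
  unify Bool ~ Bool
  unify Bool ~ Bool
  unify m -> Int ~ Bool -> n
  unify m ~ Bool
  unify Int ~ n
_ _ : Int
  unify Bool ~ Bool
  unify Int ~ Int
  unify Int ~ Int
  unify Int ~ Int
  unify Int ~ Int
  unify Int ~ Int
  unify Int ~ Int
  unify Int ~ Int
  unify Int ~ Int

Answer: Bool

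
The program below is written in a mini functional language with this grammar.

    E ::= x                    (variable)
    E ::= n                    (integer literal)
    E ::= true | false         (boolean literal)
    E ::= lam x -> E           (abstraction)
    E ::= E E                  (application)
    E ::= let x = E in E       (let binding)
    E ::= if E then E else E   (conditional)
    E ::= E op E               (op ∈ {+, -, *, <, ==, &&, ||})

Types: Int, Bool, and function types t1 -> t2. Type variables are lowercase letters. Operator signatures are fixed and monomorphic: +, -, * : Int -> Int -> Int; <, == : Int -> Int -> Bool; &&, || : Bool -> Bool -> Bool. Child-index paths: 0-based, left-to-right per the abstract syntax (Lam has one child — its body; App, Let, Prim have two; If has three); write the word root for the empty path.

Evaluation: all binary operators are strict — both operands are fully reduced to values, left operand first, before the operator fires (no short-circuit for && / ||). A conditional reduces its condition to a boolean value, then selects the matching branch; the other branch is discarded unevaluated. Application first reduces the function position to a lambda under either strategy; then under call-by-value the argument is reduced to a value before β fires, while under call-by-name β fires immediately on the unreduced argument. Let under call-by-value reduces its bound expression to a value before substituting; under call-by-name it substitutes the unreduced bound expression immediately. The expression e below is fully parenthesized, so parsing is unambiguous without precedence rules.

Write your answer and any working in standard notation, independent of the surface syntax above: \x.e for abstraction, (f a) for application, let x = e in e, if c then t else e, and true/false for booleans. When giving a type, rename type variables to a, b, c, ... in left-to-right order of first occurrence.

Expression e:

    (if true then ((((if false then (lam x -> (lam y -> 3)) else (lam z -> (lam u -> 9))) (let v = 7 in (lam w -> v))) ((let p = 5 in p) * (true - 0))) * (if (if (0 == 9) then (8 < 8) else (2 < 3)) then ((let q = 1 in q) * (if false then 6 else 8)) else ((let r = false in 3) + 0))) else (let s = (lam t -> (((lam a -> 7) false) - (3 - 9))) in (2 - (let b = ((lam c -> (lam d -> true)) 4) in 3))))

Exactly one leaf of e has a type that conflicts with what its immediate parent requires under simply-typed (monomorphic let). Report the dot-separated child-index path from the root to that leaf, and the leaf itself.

Derivation:
  unify Bool ~ Bool
  unify Bool ~ Bool
\y._ : b -> Int
\x._ : a -> b -> Int
\u._ : d -> Int
\z._ : c -> d -> Int
  unify a -> b -> Int ~ c -> d -> Int
  unify a ~ c
  unify b -> Int ~ d -> Int
  unify b ~ d
  unify Int ~ Int
let v : Int
v : Int
\w._ : e -> Int
  unify c -> d -> Int ~ (e -> Int) -> f
  unify c ~ e -> Int
  unify d -> Int ~ f
_ _ : d -> Int
let p : Int
p : Int
  unify Int ~ Int
  unify Bool ~ Int
  FAIL: mismatch Bool ~ Int

Answer: 1.0.1.1.0 : true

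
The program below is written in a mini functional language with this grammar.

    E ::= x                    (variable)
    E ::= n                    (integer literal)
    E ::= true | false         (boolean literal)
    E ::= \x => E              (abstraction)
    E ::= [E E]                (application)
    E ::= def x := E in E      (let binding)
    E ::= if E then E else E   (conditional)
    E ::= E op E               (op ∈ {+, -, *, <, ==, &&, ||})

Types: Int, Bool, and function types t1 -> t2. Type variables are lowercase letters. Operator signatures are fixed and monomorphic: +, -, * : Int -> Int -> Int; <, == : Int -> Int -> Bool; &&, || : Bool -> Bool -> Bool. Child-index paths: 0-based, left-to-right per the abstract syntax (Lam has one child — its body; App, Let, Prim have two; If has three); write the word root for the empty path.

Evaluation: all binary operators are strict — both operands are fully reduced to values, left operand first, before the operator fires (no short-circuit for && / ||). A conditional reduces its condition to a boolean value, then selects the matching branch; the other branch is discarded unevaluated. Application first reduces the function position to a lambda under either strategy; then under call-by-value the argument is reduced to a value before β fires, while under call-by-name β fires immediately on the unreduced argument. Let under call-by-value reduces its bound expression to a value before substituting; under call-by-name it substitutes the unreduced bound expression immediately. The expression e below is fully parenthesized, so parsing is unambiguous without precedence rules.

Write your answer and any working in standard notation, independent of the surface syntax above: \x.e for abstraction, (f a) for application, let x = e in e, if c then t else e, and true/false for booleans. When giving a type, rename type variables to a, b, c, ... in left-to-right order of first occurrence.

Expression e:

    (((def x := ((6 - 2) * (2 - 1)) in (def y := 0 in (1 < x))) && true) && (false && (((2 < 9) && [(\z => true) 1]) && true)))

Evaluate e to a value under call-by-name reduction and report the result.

Derivation:
step 0: (((let x = ((6 - 2) * (2 - 1)) in (let y = 0 in (1 < x))) && true) && (false && (((2 < 9) && ((\z.true) 1)) && true)))
step 1: [let@0.0] (((let y = 0 in (1 < ((6 - 2) * (2 - 1)))) && true) && (false && (((2 < 9) && ((\z.true) 1)) && true)))
step 2: [let@0.0] (((1 < ((6 - 2) * (2 - 1))) && true) && (false && (((2 < 9) && ((\z.true) 1)) && true)))
step 3: [delta@0.0.1.0] (((1 < (4 * (2 - 1))) && true) && (false && (((2 < 9) && ((\z.true) 1)) && true)))
step 4: [delta@0.0.1.1] (((1 < (4 * 1)) && true) && (false && (((2 < 9) && ((\z.true) 1)) && true)))
step 5: [delta@0.0.1] (((1 < 4) && true) && (false && (((2 < 9) && ((\z.true) 1)) && true)))
step 6: [delta@0.0] ((true && true) && (false && (((2 < 9) && ((\z.true) 1)) && true)))
step 7: [delta@0] (true && (false && (((2 < 9) && ((\z.true) 1)) && true)))
step 8: [delta@1.1.0.0] (true && (false && ((true && ((\z.true) 1)) && true)))
step 9: [beta@1.1.0.1] (true && (false && ((true && true) && true)))
step 10: [delta@1.1.0] (true && (false && (true && true)))
step 11: [delta@1.1] (true && (false && true))
step 12: [delta@1] (true && false)
step 13: [delta@root] false

Answer: false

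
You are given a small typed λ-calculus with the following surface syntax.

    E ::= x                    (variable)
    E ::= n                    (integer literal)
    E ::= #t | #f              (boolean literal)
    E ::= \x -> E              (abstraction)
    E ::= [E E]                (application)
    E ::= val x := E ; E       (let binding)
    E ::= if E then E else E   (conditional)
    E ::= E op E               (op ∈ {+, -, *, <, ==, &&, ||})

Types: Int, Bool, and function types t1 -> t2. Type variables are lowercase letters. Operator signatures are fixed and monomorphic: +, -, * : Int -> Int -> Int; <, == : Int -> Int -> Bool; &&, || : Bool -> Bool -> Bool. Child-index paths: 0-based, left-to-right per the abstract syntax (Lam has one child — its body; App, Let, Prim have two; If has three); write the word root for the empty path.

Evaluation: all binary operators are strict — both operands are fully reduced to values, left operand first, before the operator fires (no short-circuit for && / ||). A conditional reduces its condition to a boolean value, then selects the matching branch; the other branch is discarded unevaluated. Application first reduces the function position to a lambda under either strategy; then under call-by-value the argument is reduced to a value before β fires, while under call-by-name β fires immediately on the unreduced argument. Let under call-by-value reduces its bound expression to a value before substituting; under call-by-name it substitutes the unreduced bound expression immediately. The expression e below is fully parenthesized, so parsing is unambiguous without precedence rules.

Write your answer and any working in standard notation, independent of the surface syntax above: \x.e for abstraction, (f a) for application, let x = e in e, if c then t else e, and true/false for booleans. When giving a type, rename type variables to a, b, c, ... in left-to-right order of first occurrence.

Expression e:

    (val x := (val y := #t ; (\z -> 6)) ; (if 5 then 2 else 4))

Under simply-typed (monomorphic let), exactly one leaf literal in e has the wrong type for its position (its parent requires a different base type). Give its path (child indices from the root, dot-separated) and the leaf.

Answer: 1.0 : 5

Trace:
let y : Bool
\z._ : a -> Int
let x : a -> Int
  unify Int ~ Bool
  FAIL: mismatch Int ~ Bool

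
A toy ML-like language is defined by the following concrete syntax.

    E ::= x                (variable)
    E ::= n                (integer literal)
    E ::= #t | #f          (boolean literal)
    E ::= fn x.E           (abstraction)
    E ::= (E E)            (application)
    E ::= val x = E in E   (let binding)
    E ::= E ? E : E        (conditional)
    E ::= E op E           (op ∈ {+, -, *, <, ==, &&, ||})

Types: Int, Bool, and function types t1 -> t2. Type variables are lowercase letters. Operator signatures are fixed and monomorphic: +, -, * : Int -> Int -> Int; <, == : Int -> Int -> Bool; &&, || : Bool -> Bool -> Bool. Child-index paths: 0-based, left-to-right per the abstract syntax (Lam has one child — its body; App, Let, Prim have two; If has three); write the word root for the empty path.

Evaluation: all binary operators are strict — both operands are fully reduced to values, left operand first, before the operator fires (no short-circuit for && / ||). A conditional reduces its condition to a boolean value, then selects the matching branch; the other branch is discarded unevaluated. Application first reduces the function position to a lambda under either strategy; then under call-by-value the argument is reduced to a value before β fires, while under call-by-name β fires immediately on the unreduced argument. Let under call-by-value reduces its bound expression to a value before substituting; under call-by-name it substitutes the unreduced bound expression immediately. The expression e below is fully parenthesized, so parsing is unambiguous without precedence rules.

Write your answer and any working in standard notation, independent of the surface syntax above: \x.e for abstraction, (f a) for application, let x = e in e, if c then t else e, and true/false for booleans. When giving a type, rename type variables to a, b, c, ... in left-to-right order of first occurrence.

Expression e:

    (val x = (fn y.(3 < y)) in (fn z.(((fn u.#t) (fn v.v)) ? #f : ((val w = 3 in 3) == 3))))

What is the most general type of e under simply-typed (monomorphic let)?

Answer: a -> Bool

Derivation:
  unify Int ~ Int
y : a
  unify a ~ Int
\y._ : Int -> Bool
let x : Int -> Bool
\u._ : c -> Bool
v : d
\v._ : d -> d
  unify c -> Bool ~ (d -> d) -> e
  unify c ~ d -> d
  unify Bool ~ e
_ _ : Bool
  unify Bool ~ Bool
let w : Int
  unify Int ~ Int
  unify Int ~ Int
  unify Bool ~ Bool
\z._ : b -> Bool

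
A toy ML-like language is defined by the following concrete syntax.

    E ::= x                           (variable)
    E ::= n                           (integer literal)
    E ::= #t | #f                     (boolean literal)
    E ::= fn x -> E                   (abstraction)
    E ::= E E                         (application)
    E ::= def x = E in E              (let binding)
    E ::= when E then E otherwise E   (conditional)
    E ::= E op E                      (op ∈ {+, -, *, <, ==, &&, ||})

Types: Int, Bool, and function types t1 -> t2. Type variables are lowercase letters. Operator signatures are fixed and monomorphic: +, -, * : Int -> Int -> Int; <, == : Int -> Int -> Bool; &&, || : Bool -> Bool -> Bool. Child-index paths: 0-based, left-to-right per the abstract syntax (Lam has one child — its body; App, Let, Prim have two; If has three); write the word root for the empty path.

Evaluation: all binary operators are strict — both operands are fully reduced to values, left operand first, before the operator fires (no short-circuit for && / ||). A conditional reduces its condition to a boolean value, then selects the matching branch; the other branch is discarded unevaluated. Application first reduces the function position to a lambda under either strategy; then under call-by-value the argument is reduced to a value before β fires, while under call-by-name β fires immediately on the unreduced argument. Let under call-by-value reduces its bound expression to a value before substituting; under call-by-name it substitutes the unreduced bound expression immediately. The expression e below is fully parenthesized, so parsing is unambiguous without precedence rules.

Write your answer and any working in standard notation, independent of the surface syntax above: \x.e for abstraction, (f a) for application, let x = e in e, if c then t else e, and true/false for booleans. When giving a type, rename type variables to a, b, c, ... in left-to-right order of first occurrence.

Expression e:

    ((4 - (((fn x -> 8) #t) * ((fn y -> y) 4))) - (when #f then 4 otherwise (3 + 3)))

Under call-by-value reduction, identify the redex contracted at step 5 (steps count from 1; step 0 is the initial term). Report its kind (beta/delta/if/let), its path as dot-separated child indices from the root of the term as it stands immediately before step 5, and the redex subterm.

Derivation:
step 0: ((4 - (((\x.8) true) * ((\y.y) 4))) - (if false then 4 else (3 + 3)))
step 1: [beta@0.1.0] ((4 - (8 * ((\y.y) 4))) - (if false then 4 else (3 + 3)))
step 2: [beta@0.1.1] ((4 - (8 * 4)) - (if false then 4 else (3 + 3)))
step 3: [delta@0.1] ((4 - 32) - (if false then 4 else (3 + 3)))
step 4: [delta@0] (-28 - (if false then 4 else (3 + 3)))
step 5: [if@1] (-28 - (3 + 3))

Answer: if at 1 : (if false then 4 else (3 + 3))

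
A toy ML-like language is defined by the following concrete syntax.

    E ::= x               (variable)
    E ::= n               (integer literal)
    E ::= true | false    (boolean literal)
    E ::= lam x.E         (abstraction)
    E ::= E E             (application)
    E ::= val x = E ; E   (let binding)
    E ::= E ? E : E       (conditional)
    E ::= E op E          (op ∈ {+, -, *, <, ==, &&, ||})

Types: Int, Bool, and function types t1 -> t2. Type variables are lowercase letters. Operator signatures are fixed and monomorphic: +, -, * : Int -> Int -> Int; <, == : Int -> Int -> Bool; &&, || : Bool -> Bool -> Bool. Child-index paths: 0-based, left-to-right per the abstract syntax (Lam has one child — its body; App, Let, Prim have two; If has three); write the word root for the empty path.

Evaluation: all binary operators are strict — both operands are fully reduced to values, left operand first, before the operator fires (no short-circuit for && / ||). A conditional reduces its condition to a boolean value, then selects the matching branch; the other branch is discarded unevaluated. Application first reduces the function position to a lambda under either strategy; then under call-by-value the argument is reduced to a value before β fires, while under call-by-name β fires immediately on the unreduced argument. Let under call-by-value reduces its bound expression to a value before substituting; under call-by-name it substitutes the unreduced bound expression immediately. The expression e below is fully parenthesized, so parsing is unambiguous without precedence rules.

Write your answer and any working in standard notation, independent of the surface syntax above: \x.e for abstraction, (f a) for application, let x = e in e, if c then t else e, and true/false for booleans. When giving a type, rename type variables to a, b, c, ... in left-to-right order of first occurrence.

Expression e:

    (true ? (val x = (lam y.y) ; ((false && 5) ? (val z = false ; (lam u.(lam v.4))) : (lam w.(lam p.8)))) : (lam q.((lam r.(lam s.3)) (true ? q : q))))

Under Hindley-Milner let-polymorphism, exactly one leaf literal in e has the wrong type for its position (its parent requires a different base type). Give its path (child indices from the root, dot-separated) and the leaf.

Trace:
  unify Bool ~ Bool
y : a
\y._ : a -> a
let x : forall. a -> a
  unify Bool ~ Bool
  unify Int ~ Bool
  FAIL: mismatch Int ~ Bool

Answer: 1.1.0.1 : 5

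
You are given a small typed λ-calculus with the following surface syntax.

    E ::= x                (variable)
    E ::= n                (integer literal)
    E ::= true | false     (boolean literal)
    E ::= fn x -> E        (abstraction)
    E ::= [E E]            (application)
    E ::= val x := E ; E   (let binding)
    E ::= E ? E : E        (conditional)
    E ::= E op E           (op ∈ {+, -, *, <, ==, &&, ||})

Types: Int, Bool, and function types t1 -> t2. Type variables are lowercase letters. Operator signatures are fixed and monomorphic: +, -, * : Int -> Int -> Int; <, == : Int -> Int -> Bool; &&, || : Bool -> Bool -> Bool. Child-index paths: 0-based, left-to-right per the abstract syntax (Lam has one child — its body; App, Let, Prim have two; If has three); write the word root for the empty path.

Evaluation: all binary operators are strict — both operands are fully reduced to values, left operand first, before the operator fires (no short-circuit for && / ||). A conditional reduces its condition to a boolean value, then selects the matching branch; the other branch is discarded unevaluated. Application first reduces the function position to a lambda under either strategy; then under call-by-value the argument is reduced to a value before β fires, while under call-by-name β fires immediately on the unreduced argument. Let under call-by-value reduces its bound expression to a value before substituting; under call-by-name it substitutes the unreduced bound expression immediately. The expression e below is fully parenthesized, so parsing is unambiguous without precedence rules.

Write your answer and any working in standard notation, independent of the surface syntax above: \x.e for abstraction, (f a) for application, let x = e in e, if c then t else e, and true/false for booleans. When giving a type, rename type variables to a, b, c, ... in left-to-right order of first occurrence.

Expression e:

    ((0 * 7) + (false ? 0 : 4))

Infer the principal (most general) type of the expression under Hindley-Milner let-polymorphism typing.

Working:
  unify Int ~ Int
  unify Int ~ Int
  unify Int ~ Int
  unify Bool ~ Bool
  unify Int ~ Int
  unify Int ~ Int

Answer: Int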